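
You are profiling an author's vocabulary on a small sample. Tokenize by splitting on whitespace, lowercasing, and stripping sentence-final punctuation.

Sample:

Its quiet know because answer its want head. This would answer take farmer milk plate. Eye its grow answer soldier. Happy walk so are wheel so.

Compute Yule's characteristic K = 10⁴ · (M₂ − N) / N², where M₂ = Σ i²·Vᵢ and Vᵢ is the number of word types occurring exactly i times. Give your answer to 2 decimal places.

207.10

Frequencies: its:3, answer:3, so:2, quiet:1, know:1, because:1, want:1, head:1, this:1, would:1, take:1, farmer:1, milk:1, plate:1, eye:1, grow:1, soldier:1, happy:1, walk:1, are:1, … (1 more, each freq 1)
N = 26. Frequency spectrum: V_1=18, V_2=1, V_3=2
M₂ = 1²·18 + 2²·1 + 3²·2 = 40
K = 10000 × (40 − 26) / 26² = 207.10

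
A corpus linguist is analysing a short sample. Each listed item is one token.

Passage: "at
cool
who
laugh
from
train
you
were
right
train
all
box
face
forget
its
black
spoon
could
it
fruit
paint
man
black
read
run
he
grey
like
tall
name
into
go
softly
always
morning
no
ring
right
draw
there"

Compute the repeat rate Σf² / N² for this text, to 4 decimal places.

0.0288

Frequencies: train:2, right:2, black:2, at:1, cool:1, who:1, laugh:1, from:1, you:1, were:1, all:1, box:1, face:1, forget:1, its:1, spoon:1, could:1, it:1, fruit:1, paint:1, … (17 more, each freq 1)
Σf² = 46; N² = 1600
Repeat rate = 46 / 1600 = 0.0288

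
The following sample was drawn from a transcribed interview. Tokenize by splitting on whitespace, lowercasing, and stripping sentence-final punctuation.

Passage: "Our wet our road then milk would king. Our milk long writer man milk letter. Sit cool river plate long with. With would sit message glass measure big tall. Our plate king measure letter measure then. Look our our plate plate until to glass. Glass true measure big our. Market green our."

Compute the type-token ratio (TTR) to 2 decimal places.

0.52

N = 52 tokens, V = 27 types.
TTR = V / N = 27 / 52 = 0.52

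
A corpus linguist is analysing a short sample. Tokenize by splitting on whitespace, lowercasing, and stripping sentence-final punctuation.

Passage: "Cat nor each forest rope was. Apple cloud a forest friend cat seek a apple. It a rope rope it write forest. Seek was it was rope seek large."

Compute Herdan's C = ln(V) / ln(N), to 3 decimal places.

0.784

N = 29, V = 14.
ln(V) = 2.639057, ln(N) = 3.367296
C = 2.639057 / 3.367296 = 0.784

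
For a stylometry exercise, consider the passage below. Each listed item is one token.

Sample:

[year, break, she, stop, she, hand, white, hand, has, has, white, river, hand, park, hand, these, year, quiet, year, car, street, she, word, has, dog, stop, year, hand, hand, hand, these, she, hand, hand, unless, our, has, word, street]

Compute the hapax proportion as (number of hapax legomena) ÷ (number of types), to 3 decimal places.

Frequencies: hand:9, year:4, she:4, has:4, stop:2, white:2, these:2, street:2, word:2, break:1, river:1, park:1, quiet:1, car:1, dog:1, unless:1, our:1
Hapax count = 8; type count = 17.
Ratio = 8 / 17 = 0.471

0.471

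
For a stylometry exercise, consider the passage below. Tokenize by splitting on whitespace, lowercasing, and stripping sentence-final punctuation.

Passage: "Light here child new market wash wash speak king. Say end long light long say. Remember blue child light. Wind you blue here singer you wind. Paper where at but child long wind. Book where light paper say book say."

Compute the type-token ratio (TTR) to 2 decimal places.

N = 40 tokens, V = 21 types.
TTR = V / N = 21 / 40 = 0.53

0.53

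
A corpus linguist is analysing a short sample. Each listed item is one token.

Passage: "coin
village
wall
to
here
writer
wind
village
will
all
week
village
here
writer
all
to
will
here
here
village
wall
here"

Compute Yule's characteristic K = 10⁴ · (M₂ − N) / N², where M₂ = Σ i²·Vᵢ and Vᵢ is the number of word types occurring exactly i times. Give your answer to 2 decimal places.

867.77

Frequencies: here:5, village:4, wall:2, to:2, writer:2, will:2, all:2, coin:1, wind:1, week:1
N = 22. Frequency spectrum: V_1=3, V_2=5, V_4=1, V_5=1
M₂ = 1²·3 + 2²·5 + 4²·1 + 5²·1 = 64
K = 10000 × (64 − 22) / 22² = 867.77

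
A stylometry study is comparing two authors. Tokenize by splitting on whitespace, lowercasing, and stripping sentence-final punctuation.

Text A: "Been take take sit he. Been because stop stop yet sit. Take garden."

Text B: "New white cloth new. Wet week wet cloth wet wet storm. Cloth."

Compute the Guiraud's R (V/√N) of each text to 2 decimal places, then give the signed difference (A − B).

A: V=8, N=13, R=2.22
B: V=6, N=12, R=1.73
Difference = 2.22 − 1.73 = 0.49

0.49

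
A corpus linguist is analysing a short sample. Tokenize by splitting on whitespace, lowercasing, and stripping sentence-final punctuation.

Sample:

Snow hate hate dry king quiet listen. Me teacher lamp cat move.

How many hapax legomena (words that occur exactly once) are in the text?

Frequencies: hate:2, snow:1, dry:1, king:1, quiet:1, listen:1, me:1, teacher:1, lamp:1, cat:1, move:1
Hapax (freq=1): cat, dry, king, lamp, listen, me, move, quiet, snow, teacher

10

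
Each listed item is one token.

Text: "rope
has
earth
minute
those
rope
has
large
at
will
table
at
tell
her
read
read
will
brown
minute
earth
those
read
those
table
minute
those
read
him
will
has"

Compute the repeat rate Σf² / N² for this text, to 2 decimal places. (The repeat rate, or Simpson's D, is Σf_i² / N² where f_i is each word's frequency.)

Frequencies: those:4, read:4, has:3, minute:3, will:3, rope:2, earth:2, at:2, table:2, large:1, tell:1, her:1, brown:1, him:1
Σf² = 80; N² = 900
Repeat rate = 80 / 900 = 0.09

0.09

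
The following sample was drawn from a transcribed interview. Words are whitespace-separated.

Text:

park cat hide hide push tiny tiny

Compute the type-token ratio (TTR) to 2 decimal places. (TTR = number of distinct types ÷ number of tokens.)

N = 7 tokens, V = 5 types.
TTR = V / N = 5 / 7 = 0.71

0.71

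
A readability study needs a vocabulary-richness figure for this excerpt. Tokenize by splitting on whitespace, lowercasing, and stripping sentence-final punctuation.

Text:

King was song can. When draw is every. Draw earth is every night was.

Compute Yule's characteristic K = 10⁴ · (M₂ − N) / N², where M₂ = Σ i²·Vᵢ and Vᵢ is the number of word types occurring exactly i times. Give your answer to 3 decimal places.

408.163

Frequencies: was:2, draw:2, is:2, every:2, king:1, song:1, can:1, when:1, earth:1, night:1
N = 14. Frequency spectrum: V_1=6, V_2=4
M₂ = 1²·6 + 2²·4 = 22
K = 10000 × (22 − 14) / 14² = 408.163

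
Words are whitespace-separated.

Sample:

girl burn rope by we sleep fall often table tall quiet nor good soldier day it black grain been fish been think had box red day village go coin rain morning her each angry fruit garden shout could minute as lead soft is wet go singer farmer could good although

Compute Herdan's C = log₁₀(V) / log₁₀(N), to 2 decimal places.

0.97

N = 50, V = 45.
log₁₀(V) = 1.653213, log₁₀(N) = 1.698970
C = 1.653213 / 1.698970 = 0.97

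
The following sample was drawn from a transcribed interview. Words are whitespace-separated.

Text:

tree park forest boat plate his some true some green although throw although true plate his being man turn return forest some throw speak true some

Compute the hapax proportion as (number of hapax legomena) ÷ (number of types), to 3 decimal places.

Frequencies: some:4, true:3, forest:2, plate:2, his:2, although:2, throw:2, tree:1, park:1, boat:1, green:1, being:1, man:1, turn:1, return:1, speak:1
Hapax count = 9; type count = 16.
Ratio = 9 / 16 = 0.563

0.563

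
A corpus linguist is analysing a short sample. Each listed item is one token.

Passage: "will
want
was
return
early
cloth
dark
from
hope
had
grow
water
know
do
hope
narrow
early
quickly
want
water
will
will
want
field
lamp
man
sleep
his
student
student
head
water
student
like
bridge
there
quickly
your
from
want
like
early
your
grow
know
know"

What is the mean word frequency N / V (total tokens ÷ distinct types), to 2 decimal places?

N = 46 tokens, V = 27 types.
Mean frequency = N / V = 46 / 27 = 1.70

1.70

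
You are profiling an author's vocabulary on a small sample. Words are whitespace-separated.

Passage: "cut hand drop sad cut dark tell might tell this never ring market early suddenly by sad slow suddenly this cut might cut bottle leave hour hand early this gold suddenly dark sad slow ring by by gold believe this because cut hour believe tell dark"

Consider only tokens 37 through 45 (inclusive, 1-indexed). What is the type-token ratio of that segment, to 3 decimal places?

0.889

Segment tokens 37–45: by, gold, believe, this, because, cut, hour, believe, tell
Segment N = 9, segment V = 8.
TTR = 8 / 9 = 0.889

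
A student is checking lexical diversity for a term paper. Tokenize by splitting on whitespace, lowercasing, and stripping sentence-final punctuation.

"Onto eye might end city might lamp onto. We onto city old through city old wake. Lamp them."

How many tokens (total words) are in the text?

18

Tokens: onto, eye, might, end, city, might, lamp, onto, we, onto, city, old, through, city, old, wake, lamp, them
N = 18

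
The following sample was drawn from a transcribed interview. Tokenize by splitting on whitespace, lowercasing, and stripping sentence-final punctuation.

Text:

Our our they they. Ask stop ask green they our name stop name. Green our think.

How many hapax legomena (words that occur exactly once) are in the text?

Frequencies: our:4, they:3, ask:2, stop:2, green:2, name:2, think:1
Hapax (freq=1): think

1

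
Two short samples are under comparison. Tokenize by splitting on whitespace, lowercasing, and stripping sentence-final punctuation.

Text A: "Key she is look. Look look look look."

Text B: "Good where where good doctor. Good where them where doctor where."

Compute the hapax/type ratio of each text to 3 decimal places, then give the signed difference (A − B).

A: hapax=3, V=4, ratio=0.750
B: hapax=1, V=4, ratio=0.250
Difference = 0.750 − 0.250 = 0.500

0.500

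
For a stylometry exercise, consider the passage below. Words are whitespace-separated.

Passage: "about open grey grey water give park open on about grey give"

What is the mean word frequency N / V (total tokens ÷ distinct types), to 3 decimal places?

1.714

N = 12 tokens, V = 7 types.
Mean frequency = N / V = 12 / 7 = 1.714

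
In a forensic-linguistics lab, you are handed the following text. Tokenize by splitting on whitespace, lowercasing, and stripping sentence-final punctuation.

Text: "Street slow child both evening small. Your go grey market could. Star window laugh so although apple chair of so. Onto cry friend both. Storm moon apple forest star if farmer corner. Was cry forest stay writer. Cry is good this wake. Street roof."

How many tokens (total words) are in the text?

44

Tokens: street, slow, child, both, evening, small, your, go, grey, market, could, star, window, laugh, so, although, apple, chair, of, so, onto, cry, friend, both, storm, moon, apple, forest, star, if, farmer, corner, was, cry, forest, stay, writer, cry, is, good, this, wake, street, roof
N = 44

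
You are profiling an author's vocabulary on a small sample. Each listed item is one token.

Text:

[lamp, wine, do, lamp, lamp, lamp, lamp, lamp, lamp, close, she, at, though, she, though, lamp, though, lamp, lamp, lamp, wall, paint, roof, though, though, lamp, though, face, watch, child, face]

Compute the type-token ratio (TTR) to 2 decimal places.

N = 31 tokens, V = 13 types.
TTR = V / N = 13 / 31 = 0.42

0.42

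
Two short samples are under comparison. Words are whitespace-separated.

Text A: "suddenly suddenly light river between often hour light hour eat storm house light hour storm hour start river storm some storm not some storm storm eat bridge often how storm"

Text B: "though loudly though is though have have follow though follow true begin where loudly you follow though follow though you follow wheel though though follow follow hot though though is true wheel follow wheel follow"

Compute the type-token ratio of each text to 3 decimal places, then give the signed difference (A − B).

TTR(A) = 14/30 = 0.467
TTR(B) = 11/35 = 0.314
Difference = 0.467 − 0.314 = 0.153

0.153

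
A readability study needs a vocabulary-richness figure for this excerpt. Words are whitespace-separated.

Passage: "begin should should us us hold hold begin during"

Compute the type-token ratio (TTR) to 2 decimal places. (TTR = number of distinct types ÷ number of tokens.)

0.56

N = 9 tokens, V = 5 types.
TTR = V / N = 5 / 9 = 0.56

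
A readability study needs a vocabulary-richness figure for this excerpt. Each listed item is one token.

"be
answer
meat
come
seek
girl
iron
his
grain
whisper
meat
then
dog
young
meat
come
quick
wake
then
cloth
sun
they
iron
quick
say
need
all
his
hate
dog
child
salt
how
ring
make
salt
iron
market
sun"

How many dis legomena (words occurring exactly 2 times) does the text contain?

Frequencies: meat:3, iron:3, come:2, his:2, then:2, dog:2, quick:2, sun:2, salt:2, be:1, answer:1, seek:1, girl:1, grain:1, whisper:1, young:1, wake:1, cloth:1, they:1, say:1, … (8 more, each freq 1)
Words with frequency 2: come, dog, his, quick, salt, sun, then

7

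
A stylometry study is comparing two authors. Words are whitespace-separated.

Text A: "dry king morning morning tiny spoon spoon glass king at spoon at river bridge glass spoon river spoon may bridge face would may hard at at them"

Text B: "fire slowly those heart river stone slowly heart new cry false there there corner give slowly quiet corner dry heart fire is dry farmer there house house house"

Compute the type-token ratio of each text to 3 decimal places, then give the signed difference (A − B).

-0.088

TTR(A) = 14/27 = 0.519
TTR(B) = 17/28 = 0.607
Difference = 0.519 − 0.607 = -0.088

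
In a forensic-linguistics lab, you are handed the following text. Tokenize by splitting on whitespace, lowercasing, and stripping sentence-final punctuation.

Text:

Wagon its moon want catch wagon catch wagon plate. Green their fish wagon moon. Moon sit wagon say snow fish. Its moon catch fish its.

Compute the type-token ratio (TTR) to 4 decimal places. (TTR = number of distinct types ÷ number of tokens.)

N = 25 tokens, V = 12 types.
TTR = V / N = 12 / 25 = 0.4800

0.4800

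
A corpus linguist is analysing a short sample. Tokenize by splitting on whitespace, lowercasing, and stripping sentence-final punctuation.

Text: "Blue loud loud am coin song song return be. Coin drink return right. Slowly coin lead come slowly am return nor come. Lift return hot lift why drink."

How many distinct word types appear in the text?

Distinct types: {am, be, blue, coin, come, drink, hot, lead, lift, loud, nor, return, right, slowly, song, why}
V = 16

16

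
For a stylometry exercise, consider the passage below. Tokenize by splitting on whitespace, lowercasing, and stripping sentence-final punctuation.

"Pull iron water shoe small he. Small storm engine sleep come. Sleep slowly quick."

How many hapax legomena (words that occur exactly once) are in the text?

10

Frequencies: small:2, sleep:2, pull:1, iron:1, water:1, shoe:1, he:1, storm:1, engine:1, come:1, slowly:1, quick:1
Hapax (freq=1): come, engine, he, iron, pull, quick, shoe, slowly, storm, water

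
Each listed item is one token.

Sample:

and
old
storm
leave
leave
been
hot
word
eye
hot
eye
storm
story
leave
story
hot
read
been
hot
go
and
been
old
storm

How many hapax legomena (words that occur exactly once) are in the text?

Frequencies: hot:4, storm:3, leave:3, been:3, and:2, old:2, eye:2, story:2, word:1, read:1, go:1
Hapax (freq=1): go, read, word

3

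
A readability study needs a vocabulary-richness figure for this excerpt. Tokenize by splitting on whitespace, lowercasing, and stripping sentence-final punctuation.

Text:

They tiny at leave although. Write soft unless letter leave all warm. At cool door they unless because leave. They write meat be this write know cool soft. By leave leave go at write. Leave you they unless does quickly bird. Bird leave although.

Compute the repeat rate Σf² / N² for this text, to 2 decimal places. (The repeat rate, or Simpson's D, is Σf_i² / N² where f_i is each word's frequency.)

0.07

Frequencies: leave:7, they:4, write:4, at:3, unless:3, although:2, soft:2, cool:2, bird:2, tiny:1, letter:1, all:1, warm:1, door:1, because:1, meat:1, be:1, this:1, know:1, by:1, … (4 more, each freq 1)
Σf² = 130; N² = 1936
Repeat rate = 130 / 1936 = 0.07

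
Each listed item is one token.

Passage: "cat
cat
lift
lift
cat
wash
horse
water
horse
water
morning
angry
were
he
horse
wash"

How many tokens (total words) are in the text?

Tokens: cat, cat, lift, lift, cat, wash, horse, water, horse, water, morning, angry, were, he, horse, wash
N = 16

16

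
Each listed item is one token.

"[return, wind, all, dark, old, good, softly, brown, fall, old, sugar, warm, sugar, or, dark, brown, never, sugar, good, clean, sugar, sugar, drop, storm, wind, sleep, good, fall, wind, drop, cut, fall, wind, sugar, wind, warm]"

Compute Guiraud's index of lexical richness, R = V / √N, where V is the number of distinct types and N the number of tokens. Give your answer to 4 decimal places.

3.0000

N = 36, V = 18.
√N = 6.000000
R = 18 / 6.000000 = 3.0000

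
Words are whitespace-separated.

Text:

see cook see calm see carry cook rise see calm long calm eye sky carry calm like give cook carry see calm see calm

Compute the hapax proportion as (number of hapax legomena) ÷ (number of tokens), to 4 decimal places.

Frequencies: see:6, calm:6, cook:3, carry:3, rise:1, long:1, eye:1, sky:1, like:1, give:1
Hapax count = 6; token count = 24.
Ratio = 6 / 24 = 0.2500

0.2500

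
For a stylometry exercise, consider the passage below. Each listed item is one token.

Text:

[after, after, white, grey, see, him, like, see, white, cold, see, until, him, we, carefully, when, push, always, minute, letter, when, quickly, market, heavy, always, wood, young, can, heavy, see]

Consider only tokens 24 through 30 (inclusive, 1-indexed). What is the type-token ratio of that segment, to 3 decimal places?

0.857

Segment tokens 24–30: heavy, always, wood, young, can, heavy, see
Segment N = 7, segment V = 6.
TTR = 6 / 7 = 0.857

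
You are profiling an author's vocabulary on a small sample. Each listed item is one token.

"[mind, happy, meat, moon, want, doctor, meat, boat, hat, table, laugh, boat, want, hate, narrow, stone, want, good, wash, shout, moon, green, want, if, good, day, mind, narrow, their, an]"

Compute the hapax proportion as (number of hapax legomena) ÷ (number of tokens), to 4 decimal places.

0.4667

Frequencies: want:4, mind:2, meat:2, moon:2, boat:2, narrow:2, good:2, happy:1, doctor:1, hat:1, table:1, laugh:1, hate:1, stone:1, wash:1, shout:1, green:1, if:1, day:1, their:1, … (1 more, each freq 1)
Hapax count = 14; token count = 30.
Ratio = 14 / 30 = 0.4667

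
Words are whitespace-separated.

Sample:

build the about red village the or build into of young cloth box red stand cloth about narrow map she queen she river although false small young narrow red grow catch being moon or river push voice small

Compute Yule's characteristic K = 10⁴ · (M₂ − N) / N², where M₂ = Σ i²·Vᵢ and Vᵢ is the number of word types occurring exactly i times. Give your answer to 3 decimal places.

180.055

Frequencies: red:3, build:2, the:2, about:2, or:2, young:2, cloth:2, narrow:2, she:2, river:2, small:2, village:1, into:1, of:1, box:1, stand:1, map:1, queen:1, although:1, false:1, … (6 more, each freq 1)
N = 38. Frequency spectrum: V_1=15, V_2=10, V_3=1
M₂ = 1²·15 + 2²·10 + 3²·1 = 64
K = 10000 × (64 − 38) / 38² = 180.055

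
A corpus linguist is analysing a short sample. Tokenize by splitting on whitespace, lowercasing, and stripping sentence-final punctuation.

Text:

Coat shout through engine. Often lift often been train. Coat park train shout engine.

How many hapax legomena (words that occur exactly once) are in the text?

4

Frequencies: coat:2, shout:2, engine:2, often:2, train:2, through:1, lift:1, been:1, park:1
Hapax (freq=1): been, lift, park, through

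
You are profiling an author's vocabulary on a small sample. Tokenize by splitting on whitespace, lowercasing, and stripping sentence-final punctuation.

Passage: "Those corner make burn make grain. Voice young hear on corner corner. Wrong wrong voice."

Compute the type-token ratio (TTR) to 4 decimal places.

N = 15 tokens, V = 10 types.
TTR = V / N = 10 / 15 = 0.6667

0.6667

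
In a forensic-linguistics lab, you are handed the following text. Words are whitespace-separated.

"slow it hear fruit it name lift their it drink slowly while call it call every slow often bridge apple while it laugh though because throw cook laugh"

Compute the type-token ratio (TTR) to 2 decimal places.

0.71

N = 28 tokens, V = 20 types.
TTR = V / N = 20 / 28 = 0.71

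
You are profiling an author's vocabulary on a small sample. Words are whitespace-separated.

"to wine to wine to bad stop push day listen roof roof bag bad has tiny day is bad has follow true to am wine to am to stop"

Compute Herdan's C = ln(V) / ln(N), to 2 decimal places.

0.80

N = 29, V = 15.
ln(V) = 2.708050, ln(N) = 3.367296
C = 2.708050 / 3.367296 = 0.80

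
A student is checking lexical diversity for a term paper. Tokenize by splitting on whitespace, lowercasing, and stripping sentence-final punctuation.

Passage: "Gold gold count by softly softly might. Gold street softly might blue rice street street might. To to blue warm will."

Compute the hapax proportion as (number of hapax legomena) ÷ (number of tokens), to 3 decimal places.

0.238

Frequencies: gold:3, softly:3, might:3, street:3, blue:2, to:2, count:1, by:1, rice:1, warm:1, will:1
Hapax count = 5; token count = 21.
Ratio = 5 / 21 = 0.238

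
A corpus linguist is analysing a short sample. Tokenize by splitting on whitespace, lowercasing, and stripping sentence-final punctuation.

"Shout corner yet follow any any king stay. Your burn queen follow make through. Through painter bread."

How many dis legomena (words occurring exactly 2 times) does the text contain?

Frequencies: follow:2, any:2, through:2, shout:1, corner:1, yet:1, king:1, stay:1, your:1, burn:1, queen:1, make:1, painter:1, bread:1
Words with frequency 2: any, follow, through

3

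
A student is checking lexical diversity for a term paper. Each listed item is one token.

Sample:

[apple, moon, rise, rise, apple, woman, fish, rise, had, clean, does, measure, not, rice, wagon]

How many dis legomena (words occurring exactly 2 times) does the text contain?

1

Frequencies: rise:3, apple:2, moon:1, woman:1, fish:1, had:1, clean:1, does:1, measure:1, not:1, rice:1, wagon:1
Words with frequency 2: apple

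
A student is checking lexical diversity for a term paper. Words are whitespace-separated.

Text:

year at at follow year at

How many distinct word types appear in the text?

3

Distinct types: {at, follow, year}
V = 3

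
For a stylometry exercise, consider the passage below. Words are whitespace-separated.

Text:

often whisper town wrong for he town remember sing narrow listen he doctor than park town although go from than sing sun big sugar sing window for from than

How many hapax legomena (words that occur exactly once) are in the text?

14

Frequencies: town:3, sing:3, than:3, for:2, he:2, from:2, often:1, whisper:1, wrong:1, remember:1, narrow:1, listen:1, doctor:1, park:1, although:1, go:1, sun:1, big:1, sugar:1, window:1
Hapax (freq=1): although, big, doctor, go, listen, narrow, often, park, remember, sugar, sun, whisper, window, wrong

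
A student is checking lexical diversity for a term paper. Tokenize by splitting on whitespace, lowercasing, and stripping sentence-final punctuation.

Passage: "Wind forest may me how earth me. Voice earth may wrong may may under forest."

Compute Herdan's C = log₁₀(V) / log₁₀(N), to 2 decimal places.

0.81

N = 15, V = 9.
log₁₀(V) = 0.954243, log₁₀(N) = 1.176091
C = 0.954243 / 1.176091 = 0.81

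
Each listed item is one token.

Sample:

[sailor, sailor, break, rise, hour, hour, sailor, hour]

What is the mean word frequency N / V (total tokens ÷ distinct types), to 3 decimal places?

2.000

N = 8 tokens, V = 4 types.
Mean frequency = N / V = 8 / 4 = 2.000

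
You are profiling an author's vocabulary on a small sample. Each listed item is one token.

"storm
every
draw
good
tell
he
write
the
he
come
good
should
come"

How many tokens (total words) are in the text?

13

Tokens: storm, every, draw, good, tell, he, write, the, he, come, good, should, come
N = 13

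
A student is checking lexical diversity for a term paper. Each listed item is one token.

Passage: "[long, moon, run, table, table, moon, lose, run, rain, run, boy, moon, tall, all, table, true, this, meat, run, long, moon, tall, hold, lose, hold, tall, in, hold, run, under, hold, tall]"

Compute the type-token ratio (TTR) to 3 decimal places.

0.469

N = 32 tokens, V = 15 types.
TTR = V / N = 15 / 32 = 0.469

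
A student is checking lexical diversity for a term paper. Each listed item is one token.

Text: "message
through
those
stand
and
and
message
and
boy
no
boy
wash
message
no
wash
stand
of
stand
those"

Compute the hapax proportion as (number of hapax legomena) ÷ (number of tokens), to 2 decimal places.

Frequencies: message:3, stand:3, and:3, those:2, boy:2, no:2, wash:2, through:1, of:1
Hapax count = 2; token count = 19.
Ratio = 2 / 19 = 0.11

0.11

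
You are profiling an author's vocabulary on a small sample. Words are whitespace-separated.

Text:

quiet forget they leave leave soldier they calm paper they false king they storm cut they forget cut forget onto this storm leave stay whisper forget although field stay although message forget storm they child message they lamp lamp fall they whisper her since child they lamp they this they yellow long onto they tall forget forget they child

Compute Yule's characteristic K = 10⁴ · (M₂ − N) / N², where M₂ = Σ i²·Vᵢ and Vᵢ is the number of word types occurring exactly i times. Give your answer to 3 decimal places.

Frequencies: they:13, forget:7, leave:3, storm:3, child:3, lamp:3, cut:2, onto:2, this:2, stay:2, whisper:2, although:2, message:2, quiet:1, soldier:1, calm:1, paper:1, false:1, king:1, field:1, … (6 more, each freq 1)
N = 59. Frequency spectrum: V_1=13, V_2=7, V_3=4, V_7=1, V_13=1
M₂ = 1²·13 + 2²·7 + 3²·4 + 7²·1 + 13²·1 = 295
K = 10000 × (295 − 59) / 59² = 677.966

677.966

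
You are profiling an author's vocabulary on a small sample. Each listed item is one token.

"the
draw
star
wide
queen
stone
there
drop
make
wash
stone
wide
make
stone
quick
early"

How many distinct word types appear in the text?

Distinct types: {draw, drop, early, make, queen, quick, star, stone, the, there, wash, wide}
V = 12

12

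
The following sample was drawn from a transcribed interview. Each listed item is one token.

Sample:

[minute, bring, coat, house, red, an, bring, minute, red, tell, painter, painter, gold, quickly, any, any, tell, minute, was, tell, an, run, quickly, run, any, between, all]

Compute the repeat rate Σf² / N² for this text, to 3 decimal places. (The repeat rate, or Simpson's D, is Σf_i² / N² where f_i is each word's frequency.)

Frequencies: minute:3, tell:3, any:3, bring:2, red:2, an:2, painter:2, quickly:2, run:2, coat:1, house:1, gold:1, was:1, between:1, all:1
Σf² = 57; N² = 729
Repeat rate = 57 / 729 = 0.078

0.078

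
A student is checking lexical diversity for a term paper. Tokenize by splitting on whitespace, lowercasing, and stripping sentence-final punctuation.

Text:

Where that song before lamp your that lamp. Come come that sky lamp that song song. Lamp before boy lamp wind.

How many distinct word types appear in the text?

10

Distinct types: {before, boy, come, lamp, sky, song, that, where, wind, your}
V = 10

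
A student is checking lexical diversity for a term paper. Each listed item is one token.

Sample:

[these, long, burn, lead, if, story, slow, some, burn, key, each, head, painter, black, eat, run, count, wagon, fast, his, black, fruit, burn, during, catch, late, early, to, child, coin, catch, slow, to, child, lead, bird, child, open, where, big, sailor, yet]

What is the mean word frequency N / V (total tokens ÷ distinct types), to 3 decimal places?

N = 42 tokens, V = 33 types.
Mean frequency = N / V = 42 / 33 = 1.273

1.273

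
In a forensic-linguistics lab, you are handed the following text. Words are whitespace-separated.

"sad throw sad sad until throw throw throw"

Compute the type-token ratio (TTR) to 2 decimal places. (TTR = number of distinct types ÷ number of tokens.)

N = 8 tokens, V = 3 types.
TTR = V / N = 3 / 8 = 0.38

0.38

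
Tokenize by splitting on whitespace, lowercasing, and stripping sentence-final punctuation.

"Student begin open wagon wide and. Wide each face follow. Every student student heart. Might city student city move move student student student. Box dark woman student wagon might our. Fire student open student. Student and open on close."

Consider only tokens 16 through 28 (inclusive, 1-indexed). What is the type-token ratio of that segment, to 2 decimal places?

Segment tokens 16–28: city, student, city, move, move, student, student, student, box, dark, woman, student, wagon
Segment N = 13, segment V = 7.
TTR = 7 / 13 = 0.54

0.54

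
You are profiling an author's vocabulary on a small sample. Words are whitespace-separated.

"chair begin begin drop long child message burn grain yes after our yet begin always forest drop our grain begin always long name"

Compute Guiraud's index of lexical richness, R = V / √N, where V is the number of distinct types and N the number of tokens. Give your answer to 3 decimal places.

3.128

N = 23, V = 15.
√N = 4.795832
R = 15 / 4.795832 = 3.128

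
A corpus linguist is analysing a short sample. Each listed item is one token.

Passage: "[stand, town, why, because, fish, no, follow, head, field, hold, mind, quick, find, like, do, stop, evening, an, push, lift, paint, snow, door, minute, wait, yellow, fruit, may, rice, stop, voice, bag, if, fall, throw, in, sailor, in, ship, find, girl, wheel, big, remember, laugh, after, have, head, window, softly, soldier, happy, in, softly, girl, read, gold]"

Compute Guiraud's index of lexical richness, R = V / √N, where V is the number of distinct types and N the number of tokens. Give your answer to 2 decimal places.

N = 57, V = 50.
√N = 7.549834
R = 50 / 7.549834 = 6.62

6.62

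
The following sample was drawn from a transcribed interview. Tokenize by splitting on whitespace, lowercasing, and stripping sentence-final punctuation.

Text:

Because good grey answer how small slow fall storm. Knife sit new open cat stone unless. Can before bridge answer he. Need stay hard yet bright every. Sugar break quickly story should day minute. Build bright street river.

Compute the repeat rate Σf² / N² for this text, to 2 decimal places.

Frequencies: answer:2, bright:2, because:1, good:1, grey:1, how:1, small:1, slow:1, fall:1, storm:1, knife:1, sit:1, new:1, open:1, cat:1, stone:1, unless:1, can:1, before:1, bridge:1, … (16 more, each freq 1)
Σf² = 42; N² = 1444
Repeat rate = 42 / 1444 = 0.03

0.03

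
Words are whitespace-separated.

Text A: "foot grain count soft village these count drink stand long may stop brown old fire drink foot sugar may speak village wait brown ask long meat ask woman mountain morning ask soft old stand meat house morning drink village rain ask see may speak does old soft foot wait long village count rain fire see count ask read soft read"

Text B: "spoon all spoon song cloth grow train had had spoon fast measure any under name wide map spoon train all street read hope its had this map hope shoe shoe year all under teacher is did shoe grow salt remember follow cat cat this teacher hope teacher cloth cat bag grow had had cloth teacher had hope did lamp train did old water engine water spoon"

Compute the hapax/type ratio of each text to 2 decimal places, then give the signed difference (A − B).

-0.25

A: hapax=8, V=27, ratio=0.30
B: hapax=18, V=33, ratio=0.55
Difference = 0.30 − 0.55 = -0.25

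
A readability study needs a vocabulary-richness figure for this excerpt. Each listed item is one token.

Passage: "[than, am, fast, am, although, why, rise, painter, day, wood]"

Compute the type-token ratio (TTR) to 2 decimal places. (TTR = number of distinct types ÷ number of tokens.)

0.90

N = 10 tokens, V = 9 types.
TTR = V / N = 9 / 10 = 0.90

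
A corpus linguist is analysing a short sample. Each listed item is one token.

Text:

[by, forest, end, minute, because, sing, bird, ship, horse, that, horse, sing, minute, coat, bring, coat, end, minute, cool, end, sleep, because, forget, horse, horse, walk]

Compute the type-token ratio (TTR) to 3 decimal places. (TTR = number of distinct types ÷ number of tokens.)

N = 26 tokens, V = 16 types.
TTR = V / N = 16 / 26 = 0.615

0.615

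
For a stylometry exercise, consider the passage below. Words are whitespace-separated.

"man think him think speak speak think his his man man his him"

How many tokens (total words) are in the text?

13

Tokens: man, think, him, think, speak, speak, think, his, his, man, man, his, him
N = 13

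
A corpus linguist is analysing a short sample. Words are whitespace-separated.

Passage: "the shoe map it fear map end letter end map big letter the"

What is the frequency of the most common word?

Frequencies: map:3, the:2, end:2, letter:2, shoe:1, it:1, fear:1, big:1
Most common: 'map' with frequency 3.

3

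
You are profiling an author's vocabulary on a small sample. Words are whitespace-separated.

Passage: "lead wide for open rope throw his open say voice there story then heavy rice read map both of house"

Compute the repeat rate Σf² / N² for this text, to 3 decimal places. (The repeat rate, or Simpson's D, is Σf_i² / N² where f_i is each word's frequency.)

Frequencies: open:2, lead:1, wide:1, for:1, rope:1, throw:1, his:1, say:1, voice:1, there:1, story:1, then:1, heavy:1, rice:1, read:1, map:1, both:1, of:1, house:1
Σf² = 22; N² = 400
Repeat rate = 22 / 400 = 0.055

0.055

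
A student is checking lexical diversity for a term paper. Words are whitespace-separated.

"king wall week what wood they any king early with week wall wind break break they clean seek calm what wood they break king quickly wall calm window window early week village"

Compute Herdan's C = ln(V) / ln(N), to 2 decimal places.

N = 32, V = 17.
ln(V) = 2.833213, ln(N) = 3.465736
C = 2.833213 / 3.465736 = 0.82

0.82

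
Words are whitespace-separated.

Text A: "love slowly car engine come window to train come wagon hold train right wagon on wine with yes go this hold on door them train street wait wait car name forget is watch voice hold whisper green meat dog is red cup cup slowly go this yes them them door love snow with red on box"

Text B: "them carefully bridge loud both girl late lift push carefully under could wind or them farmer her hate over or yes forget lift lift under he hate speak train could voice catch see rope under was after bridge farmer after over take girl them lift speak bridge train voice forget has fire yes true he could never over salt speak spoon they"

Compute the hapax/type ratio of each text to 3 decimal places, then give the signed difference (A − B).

-0.029

A: hapax=16, V=34, ratio=0.471
B: hapax=18, V=36, ratio=0.500
Difference = 0.471 − 0.500 = -0.029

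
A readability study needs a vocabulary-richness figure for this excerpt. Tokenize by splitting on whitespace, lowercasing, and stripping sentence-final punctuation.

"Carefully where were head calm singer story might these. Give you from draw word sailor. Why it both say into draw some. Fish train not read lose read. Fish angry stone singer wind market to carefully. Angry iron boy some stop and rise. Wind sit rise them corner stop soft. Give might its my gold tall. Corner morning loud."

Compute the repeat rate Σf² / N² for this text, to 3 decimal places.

Frequencies: carefully:2, singer:2, might:2, give:2, draw:2, some:2, fish:2, read:2, angry:2, wind:2, stop:2, rise:2, corner:2, where:1, were:1, head:1, calm:1, story:1, these:1, you:1, … (26 more, each freq 1)
Σf² = 85; N² = 3481
Repeat rate = 85 / 3481 = 0.024

0.024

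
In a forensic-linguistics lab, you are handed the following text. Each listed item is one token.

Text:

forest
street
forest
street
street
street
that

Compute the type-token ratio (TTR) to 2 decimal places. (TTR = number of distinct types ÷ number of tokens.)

0.43

N = 7 tokens, V = 3 types.
TTR = V / N = 3 / 7 = 0.43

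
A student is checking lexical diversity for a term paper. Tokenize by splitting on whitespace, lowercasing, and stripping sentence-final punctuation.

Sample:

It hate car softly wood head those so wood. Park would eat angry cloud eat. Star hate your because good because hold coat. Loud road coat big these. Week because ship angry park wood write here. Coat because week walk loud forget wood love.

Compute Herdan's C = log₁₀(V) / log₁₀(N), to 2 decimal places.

N = 44, V = 30.
log₁₀(V) = 1.477121, log₁₀(N) = 1.643453
C = 1.477121 / 1.643453 = 0.90

0.90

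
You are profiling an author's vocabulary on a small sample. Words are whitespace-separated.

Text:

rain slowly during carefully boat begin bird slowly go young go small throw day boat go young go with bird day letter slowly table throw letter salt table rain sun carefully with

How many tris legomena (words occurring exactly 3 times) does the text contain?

1

Frequencies: go:4, slowly:3, rain:2, carefully:2, boat:2, bird:2, young:2, throw:2, day:2, with:2, letter:2, table:2, during:1, begin:1, small:1, salt:1, sun:1
Words with frequency 3: slowly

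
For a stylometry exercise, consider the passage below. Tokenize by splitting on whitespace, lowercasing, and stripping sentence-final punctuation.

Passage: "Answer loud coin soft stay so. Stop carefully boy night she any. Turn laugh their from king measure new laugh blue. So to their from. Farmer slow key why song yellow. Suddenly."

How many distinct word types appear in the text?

28

Distinct types: {answer, any, blue, boy, carefully, coin, farmer, from, key, king, laugh, loud, measure, new, night, she, slow, so, soft, song, stay, stop, suddenly, their, to, turn, why, yellow}
V = 28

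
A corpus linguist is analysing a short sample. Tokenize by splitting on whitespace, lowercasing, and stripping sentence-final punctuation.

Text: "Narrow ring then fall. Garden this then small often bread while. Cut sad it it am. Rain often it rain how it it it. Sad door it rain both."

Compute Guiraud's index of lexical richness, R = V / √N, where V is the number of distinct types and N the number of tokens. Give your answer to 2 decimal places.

N = 29, V = 18.
√N = 5.385165
R = 18 / 5.385165 = 3.34

3.34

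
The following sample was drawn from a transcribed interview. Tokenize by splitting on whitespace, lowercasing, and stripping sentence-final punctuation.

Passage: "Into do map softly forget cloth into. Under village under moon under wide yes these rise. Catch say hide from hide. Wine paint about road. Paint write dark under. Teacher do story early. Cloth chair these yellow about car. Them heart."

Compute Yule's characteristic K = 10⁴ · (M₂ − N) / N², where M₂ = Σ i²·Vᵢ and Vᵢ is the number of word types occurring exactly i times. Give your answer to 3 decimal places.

Frequencies: under:4, into:2, do:2, cloth:2, these:2, hide:2, paint:2, about:2, map:1, softly:1, forget:1, village:1, moon:1, wide:1, yes:1, rise:1, catch:1, say:1, from:1, wine:1, … (11 more, each freq 1)
N = 41. Frequency spectrum: V_1=23, V_2=7, V_4=1
M₂ = 1²·23 + 2²·7 + 4²·1 = 67
K = 10000 × (67 − 41) / 41² = 154.670

154.670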